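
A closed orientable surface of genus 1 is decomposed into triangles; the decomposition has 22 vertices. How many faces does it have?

44

χ = 2 − 2·1 = 0, and every face is a triangle so 3F = 2E.
V − E + F = 0 with E = 3F/2 gives 22 − (3/2 − 1)·F = 0, so F = 44 and E = 66.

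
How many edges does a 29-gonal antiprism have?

An antiprism on an n-gon has two n-gon caps and 2n triangles: V = 2·29 = 58, E = 4·29 = 116, F = 2·29 + 2 = 60.

116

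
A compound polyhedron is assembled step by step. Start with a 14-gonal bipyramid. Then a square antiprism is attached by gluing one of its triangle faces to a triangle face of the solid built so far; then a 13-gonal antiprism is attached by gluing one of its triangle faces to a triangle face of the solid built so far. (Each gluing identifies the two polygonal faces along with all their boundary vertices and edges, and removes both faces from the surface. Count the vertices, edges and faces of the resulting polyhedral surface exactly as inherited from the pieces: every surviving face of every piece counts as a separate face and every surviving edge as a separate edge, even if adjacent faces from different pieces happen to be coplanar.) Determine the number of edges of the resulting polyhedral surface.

104

A 14-gonal bipyramid: V=16, E=42, F=28.
Attach a square antiprism (V=8, E=16, F=10) along a 3-gon: merge 3 vertices and 3 edges, delete both glued faces → V=21, E=55, F=36.
Attach a 13-gonal antiprism (V=26, E=52, F=28) along a 3-gon: merge 3 vertices and 3 edges, delete both glued faces → V=44, E=104, F=62.
Check: V − E + F = 44 − 104 + 62 = 2.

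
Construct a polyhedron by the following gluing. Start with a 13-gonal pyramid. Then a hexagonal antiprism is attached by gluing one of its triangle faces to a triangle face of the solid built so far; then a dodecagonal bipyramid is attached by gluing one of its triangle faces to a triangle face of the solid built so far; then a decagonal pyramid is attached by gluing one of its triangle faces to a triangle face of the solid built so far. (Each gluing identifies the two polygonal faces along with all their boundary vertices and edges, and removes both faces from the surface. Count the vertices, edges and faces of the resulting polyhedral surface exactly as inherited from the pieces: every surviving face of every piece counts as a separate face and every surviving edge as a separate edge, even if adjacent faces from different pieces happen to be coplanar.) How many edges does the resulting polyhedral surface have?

A 13-gonal pyramid: V=14, E=26, F=14.
Attach a hexagonal antiprism (V=12, E=24, F=14) along a 3-gon: merge 3 vertices and 3 edges, delete both glued faces → V=23, E=47, F=26.
Attach a dodecagonal bipyramid (V=14, E=36, F=24) along a 3-gon: merge 3 vertices and 3 edges, delete both glued faces → V=34, E=80, F=48.
Attach a decagonal pyramid (V=11, E=20, F=11) along a 3-gon: merge 3 vertices and 3 edges, delete both glued faces → V=42, E=97, F=57.
Check: V − E + F = 42 − 97 + 57 = 2.

97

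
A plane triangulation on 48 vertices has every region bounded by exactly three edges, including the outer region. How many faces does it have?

92

In a plane triangulation 3F = 2E and V − E + F = 2, so F = 2V − 4 = 2·48 − 4 = 92.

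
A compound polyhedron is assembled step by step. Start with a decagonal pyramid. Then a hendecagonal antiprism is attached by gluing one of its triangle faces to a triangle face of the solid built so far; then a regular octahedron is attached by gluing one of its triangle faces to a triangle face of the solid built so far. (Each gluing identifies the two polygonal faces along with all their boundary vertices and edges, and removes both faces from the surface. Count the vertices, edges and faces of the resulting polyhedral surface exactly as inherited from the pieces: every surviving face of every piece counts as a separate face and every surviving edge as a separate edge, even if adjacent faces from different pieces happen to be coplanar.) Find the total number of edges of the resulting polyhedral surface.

A decagonal pyramid: V=11, E=20, F=11.
Attach a hendecagonal antiprism (V=22, E=44, F=24) along a 3-gon: merge 3 vertices and 3 edges, delete both glued faces → V=30, E=61, F=33.
Attach a regular octahedron (V=6, E=12, F=8) along a 3-gon: merge 3 vertices and 3 edges, delete both glued faces → V=33, E=70, F=39.
Check: V − E + F = 33 − 70 + 39 = 2.

70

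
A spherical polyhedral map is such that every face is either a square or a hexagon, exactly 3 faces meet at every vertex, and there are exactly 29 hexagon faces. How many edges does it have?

99

Let x be the number of squares; then F = 29 + x.
Edge–face incidences: 2E = 6·29 + 4·x = 174 + 4x.
Every vertex has degree 3, so 3V = 2E.
Euler: V − E + F = 2 ⇒ (2E)/3 − E + (29 + x) = 2.
Multiply by 6: 2·(2E) − 3·(2E) + 6·(29 + x) = 12, i.e. 174 + 6x − (174 + 4x) = 12.
Collecting terms: 2x = 12, so x = 6.
Then 2E = 174 + 4·6 = 198, so E = 99, V = 2E/3 = 66, F = 29 + 6 = 35.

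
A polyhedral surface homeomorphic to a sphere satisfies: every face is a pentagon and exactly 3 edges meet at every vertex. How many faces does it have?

Each face has 5 edges and each edge borders two faces, so 2E = 5F.
Each vertex has degree 3, so 3V = 2E and hence V = 5F/3.
Euler: V − E + F = 2 ⇒ (5F/3) − (5F/2) + F = 2.
Multiply by 6: (10 − 15 + 6)F = 12, i.e. 1F = 12.
So F = 12, E = 5·12/2 = 30, V = 5·12/3 = 20.

12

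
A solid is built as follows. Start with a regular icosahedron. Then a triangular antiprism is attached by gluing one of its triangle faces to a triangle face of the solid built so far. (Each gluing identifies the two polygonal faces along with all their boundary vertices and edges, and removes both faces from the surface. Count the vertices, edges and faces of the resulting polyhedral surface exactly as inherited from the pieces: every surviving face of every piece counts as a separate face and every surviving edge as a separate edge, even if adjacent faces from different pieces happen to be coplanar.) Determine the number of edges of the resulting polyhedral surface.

A regular icosahedron: V=12, E=30, F=20.
Attach a triangular antiprism (V=6, E=12, F=8) along a 3-gon: merge 3 vertices and 3 edges, delete both glued faces → V=15, E=39, F=26.
Check: V − E + F = 15 − 39 + 26 = 2.

39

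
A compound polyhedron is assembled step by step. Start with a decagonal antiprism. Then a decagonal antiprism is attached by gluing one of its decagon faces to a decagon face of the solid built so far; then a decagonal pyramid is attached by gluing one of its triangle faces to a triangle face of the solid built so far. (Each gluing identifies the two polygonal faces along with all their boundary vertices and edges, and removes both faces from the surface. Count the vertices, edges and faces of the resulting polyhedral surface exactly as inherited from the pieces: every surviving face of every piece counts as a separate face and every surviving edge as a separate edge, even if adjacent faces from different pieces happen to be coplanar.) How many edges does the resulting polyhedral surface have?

87

A decagonal antiprism: V=20, E=40, F=22.
Attach a decagonal antiprism (V=20, E=40, F=22) along a 10-gon: merge 10 vertices and 10 edges, delete both glued faces → V=30, E=70, F=42.
Attach a decagonal pyramid (V=11, E=20, F=11) along a 3-gon: merge 3 vertices and 3 edges, delete both glued faces → V=38, E=87, F=51.
Check: V − E + F = 38 − 87 + 51 = 2.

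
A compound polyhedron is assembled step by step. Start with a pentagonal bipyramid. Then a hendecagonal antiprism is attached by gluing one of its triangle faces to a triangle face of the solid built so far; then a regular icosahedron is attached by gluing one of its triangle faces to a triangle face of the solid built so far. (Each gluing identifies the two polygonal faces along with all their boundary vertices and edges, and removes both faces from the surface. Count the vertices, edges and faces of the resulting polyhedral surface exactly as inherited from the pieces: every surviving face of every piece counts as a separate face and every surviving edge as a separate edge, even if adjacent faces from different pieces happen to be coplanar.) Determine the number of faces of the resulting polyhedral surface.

A pentagonal bipyramid: V=7, E=15, F=10.
Attach a hendecagonal antiprism (V=22, E=44, F=24) along a 3-gon: merge 3 vertices and 3 edges, delete both glued faces → V=26, E=56, F=32.
Attach a regular icosahedron (V=12, E=30, F=20) along a 3-gon: merge 3 vertices and 3 edges, delete both glued faces → V=35, E=83, F=50.
Check: V − E + F = 35 − 83 + 50 = 2.

50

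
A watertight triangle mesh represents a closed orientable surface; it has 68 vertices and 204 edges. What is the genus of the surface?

1

Every face is a triangle and each edge borders two faces, so 3F = 2·204, giving F = 136.
χ = V − E + F = 68 − 204 + 136 = 0.
For a closed orientable surface χ = 2 − 2g, so g = (2 − (0))/2 = 1.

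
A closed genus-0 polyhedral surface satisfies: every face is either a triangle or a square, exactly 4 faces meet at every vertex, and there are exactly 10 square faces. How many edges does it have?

Let x be the number of triangles; then F = 10 + x.
Edge–face incidences: 2E = 4·10 + 3·x = 40 + 3x.
Every vertex has degree 4, so 4V = 2E.
Euler: V − E + F = 2 ⇒ (2E)/4 − E + (10 + x) = 2.
Multiply by 8: 2·(2E) − 4·(2E) + 8·(10 + x) = 16, i.e. 80 + 8x − 2·(40 + 3x) = 16.
Collecting terms: 2x = 16, so x = 8.
Then 2E = 40 + 3·8 = 64, so E = 32, V = 2E/4 = 16, F = 10 + 8 = 18.

32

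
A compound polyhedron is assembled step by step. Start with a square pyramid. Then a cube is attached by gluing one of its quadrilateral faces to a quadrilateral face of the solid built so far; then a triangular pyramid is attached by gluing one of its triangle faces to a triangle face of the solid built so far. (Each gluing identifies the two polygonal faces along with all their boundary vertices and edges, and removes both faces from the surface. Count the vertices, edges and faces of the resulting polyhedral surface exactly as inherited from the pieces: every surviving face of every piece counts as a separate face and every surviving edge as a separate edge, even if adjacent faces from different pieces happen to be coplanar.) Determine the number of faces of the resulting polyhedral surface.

A square pyramid: V=5, E=8, F=5.
Attach a cube (V=8, E=12, F=6) along a 4-gon: merge 4 vertices and 4 edges, delete both glued faces → V=9, E=16, F=9.
Attach a triangular pyramid (V=4, E=6, F=4) along a 3-gon: merge 3 vertices and 3 edges, delete both glued faces → V=10, E=19, F=11.
Check: V − E + F = 10 − 19 + 11 = 2.

11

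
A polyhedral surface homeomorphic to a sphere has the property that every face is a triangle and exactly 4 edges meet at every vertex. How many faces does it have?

8

Each face has 3 edges and each edge borders two faces, so 2E = 3F.
Each vertex has degree 4, so 4V = 2E and hence V = 3F/4.
Euler: V − E + F = 2 ⇒ (3F/4) − (3F/2) + F = 2.
Multiply by 8: (6 − 12 + 8)F = 16, i.e. 2F = 16.
So F = 8, E = 3·8/2 = 12, V = 3·8/4 = 6.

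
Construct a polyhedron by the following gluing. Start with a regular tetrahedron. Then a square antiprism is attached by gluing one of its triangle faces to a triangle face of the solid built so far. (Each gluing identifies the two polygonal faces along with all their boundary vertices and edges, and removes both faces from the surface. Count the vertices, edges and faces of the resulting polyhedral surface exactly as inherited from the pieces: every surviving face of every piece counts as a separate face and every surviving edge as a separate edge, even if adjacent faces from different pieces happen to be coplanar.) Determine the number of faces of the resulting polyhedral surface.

12

A regular tetrahedron: V=4, E=6, F=4.
Attach a square antiprism (V=8, E=16, F=10) along a 3-gon: merge 3 vertices and 3 edges, delete both glued faces → V=9, E=19, F=12.
Check: V − E + F = 9 − 19 + 12 = 2.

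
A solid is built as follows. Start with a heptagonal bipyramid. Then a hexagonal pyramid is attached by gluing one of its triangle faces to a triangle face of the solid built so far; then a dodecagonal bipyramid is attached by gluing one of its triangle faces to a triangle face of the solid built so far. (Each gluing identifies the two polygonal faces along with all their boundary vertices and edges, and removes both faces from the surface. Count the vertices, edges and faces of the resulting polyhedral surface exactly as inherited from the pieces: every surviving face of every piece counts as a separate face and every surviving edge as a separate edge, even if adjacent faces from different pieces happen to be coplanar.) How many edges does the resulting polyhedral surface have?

A heptagonal bipyramid: V=9, E=21, F=14.
Attach a hexagonal pyramid (V=7, E=12, F=7) along a 3-gon: merge 3 vertices and 3 edges, delete both glued faces → V=13, E=30, F=19.
Attach a dodecagonal bipyramid (V=14, E=36, F=24) along a 3-gon: merge 3 vertices and 3 edges, delete both glued faces → V=24, E=63, F=41.
Check: V − E + F = 24 − 63 + 41 = 2.

63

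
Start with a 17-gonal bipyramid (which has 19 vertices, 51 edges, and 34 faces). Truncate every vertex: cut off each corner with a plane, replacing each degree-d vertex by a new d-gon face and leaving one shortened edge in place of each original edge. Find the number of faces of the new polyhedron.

Truncation replaces each original edge-end by a new vertex, so V′ = 2E = 102.
Each original edge survives, and each old vertex of degree d contributes d new edges; summing degrees gives Σd = 2E, so E′ = E + 2E = 3E = 153.
Each original face survives and each original vertex becomes one new face: F′ = F + V = 53.

53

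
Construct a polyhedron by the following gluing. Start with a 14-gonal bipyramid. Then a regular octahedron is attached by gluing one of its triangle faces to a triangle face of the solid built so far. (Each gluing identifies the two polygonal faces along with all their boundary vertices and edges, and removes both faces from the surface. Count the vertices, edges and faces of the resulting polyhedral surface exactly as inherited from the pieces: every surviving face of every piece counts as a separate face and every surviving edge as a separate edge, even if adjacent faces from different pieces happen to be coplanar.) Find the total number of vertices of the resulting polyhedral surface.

19

A 14-gonal bipyramid: V=16, E=42, F=28.
Attach a regular octahedron (V=6, E=12, F=8) along a 3-gon: merge 3 vertices and 3 edges, delete both glued faces → V=19, E=51, F=34.
Check: V − E + F = 19 − 51 + 34 = 2.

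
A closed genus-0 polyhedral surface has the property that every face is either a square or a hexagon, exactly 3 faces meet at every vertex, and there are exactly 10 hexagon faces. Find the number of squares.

6

Let x be the number of squares; then F = 10 + x.
Edge–face incidences: 2E = 6·10 + 4·x = 60 + 4x.
Every vertex has degree 3, so 3V = 2E.
Euler: V − E + F = 2 ⇒ (2E)/3 − E + (10 + x) = 2.
Multiply by 6: 2·(2E) − 3·(2E) + 6·(10 + x) = 12, i.e. 60 + 6x − (60 + 4x) = 12.
Collecting terms: 2x = 12, so x = 6.
Then 2E = 60 + 4·6 = 84, so E = 42, V = 2E/3 = 28, F = 10 + 6 = 16.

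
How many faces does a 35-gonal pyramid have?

36

A pyramid on an n-gon base has one n-gon and n triangles: V = 35 + 1 = 36, E = 2·35 = 70, F = 35 + 1 = 36.
Check: V − E + F = 36 − 70 + 36 = 2.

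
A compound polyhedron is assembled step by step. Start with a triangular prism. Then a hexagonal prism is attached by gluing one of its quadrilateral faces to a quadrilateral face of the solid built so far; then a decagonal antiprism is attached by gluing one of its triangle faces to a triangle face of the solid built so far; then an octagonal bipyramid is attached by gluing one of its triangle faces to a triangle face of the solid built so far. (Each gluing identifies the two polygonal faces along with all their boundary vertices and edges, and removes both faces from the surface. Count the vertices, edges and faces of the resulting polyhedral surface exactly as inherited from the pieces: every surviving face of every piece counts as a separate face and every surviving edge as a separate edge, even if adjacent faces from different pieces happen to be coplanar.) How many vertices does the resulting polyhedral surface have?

38

A triangular prism: V=6, E=9, F=5.
Attach a hexagonal prism (V=12, E=18, F=8) along a 4-gon: merge 4 vertices and 4 edges, delete both glued faces → V=14, E=23, F=11.
Attach a decagonal antiprism (V=20, E=40, F=22) along a 3-gon: merge 3 vertices and 3 edges, delete both glued faces → V=31, E=60, F=31.
Attach an octagonal bipyramid (V=10, E=24, F=16) along a 3-gon: merge 3 vertices and 3 edges, delete both glued faces → V=38, E=81, F=45.
Check: V − E + F = 38 − 81 + 45 = 2.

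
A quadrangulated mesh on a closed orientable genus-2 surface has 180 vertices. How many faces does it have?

χ = 2 − 2·2 = -2, and every face is a square so 4F = 2E.
V − E + F = -2 with E = 4F/2 gives 180 − (4/2 − 1)·F = -2, so F = 182 and E = 364.

182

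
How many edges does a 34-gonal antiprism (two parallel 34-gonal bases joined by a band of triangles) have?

136

An antiprism on an n-gon has two n-gon caps and 2n triangles: V = 2·34 = 68, E = 4·34 = 136, F = 2·34 + 2 = 70.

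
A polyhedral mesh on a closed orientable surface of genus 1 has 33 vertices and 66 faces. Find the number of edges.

For a closed orientable surface of genus 1, χ = 2 − 2·1 = 0.
E = V + F − (0) = 33 + 66 − (0) = 99.

99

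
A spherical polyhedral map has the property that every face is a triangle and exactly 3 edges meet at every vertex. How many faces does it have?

Each face has 3 edges and each edge borders two faces, so 2E = 3F.
Each vertex has degree 3, so 3V = 2E and hence V = 3F/3.
Euler: V − E + F = 2 ⇒ (3F/3) − (3F/2) + F = 2.
Multiply by 6: (6 − 9 + 6)F = 12, i.e. 3F = 12.
So F = 4, E = 3·4/2 = 6, V = 3·4/3 = 4.

4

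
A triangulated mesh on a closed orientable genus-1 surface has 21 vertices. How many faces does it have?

42

χ = 2 − 2·1 = 0, and every face is a triangle so 3F = 2E.
V − E + F = 0 with E = 3F/2 gives 21 − (3/2 − 1)·F = 0, so F = 42 and E = 63.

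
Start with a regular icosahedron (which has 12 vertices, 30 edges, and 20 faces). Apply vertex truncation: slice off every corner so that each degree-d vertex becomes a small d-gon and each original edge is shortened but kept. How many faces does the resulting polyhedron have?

Truncation replaces each original edge-end by a new vertex, so V′ = 2E = 60.
Each original edge survives, and each old vertex of degree d contributes d new edges; summing degrees gives Σd = 2E, so E′ = E + 2E = 3E = 90.
Each original face survives and each original vertex becomes one new face: F′ = F + V = 32.

32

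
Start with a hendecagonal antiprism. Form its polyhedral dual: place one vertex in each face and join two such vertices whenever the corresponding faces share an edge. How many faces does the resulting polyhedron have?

22

The base solid has V = 22, E = 44, F = 24.
The dual swaps V and F and preserves E: V′ = F = 24, E′ = E = 44, F′ = V = 22.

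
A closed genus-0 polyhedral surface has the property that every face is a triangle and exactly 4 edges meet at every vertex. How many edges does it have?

Each face has 3 edges and each edge borders two faces, so 2E = 3F.
Each vertex has degree 4, so 4V = 2E and hence V = 3F/4.
Euler: V − E + F = 2 ⇒ (3F/4) − (3F/2) + F = 2.
Multiply by 8: (6 − 12 + 8)F = 16, i.e. 2F = 16.
So F = 8, E = 3·8/2 = 12, V = 3·8/4 = 6.

12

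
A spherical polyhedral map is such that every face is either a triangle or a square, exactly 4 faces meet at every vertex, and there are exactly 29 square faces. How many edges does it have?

Let x be the number of triangles; then F = 29 + x.
Edge–face incidences: 2E = 4·29 + 3·x = 116 + 3x.
Every vertex has degree 4, so 4V = 2E.
Euler: V − E + F = 2 ⇒ (2E)/4 − E + (29 + x) = 2.
Multiply by 8: 2·(2E) − 4·(2E) + 8·(29 + x) = 16, i.e. 232 + 8x − 2·(116 + 3x) = 16.
Collecting terms: 2x = 16, so x = 8.
Then 2E = 116 + 3·8 = 140, so E = 70, V = 2E/4 = 35, F = 29 + 8 = 37.

70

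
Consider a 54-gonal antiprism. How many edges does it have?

216

An antiprism on an n-gon has two n-gon caps and 2n triangles: V = 2·54 = 108, E = 4·54 = 216, F = 2·54 + 2 = 110.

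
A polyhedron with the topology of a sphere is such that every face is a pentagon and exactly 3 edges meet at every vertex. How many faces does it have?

Each face has 5 edges and each edge borders two faces, so 2E = 5F.
Each vertex has degree 3, so 3V = 2E and hence V = 5F/3.
Euler: V − E + F = 2 ⇒ (5F/3) − (5F/2) + F = 2.
Multiply by 6: (10 − 15 + 6)F = 12, i.e. 1F = 12.
So F = 12, E = 5·12/2 = 30, V = 5·12/3 = 20.

12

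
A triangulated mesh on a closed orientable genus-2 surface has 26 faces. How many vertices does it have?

11

χ = 2 − 2·2 = -2, and every face is a triangle so 3F = 2E.
E = 3·26/2 = 39. Then V = -2 + E − F = -2 + 39 − 26 = 11.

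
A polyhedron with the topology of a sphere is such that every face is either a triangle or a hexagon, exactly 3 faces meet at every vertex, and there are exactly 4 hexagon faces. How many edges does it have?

18

Let x be the number of triangles; then F = 4 + x.
Edge–face incidences: 2E = 6·4 + 3·x = 24 + 3x.
Every vertex has degree 3, so 3V = 2E.
Euler: V − E + F = 2 ⇒ (2E)/3 − E + (4 + x) = 2.
Multiply by 6: 2·(2E) − 3·(2E) + 6·(4 + x) = 12, i.e. 24 + 6x − (24 + 3x) = 12.
Collecting terms: 3x = 12, so x = 4.
Then 2E = 24 + 3·4 = 36, so E = 18, V = 2E/3 = 12, F = 4 + 4 = 8.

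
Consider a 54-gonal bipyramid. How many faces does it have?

A bipyramid over an n-gon has 2n triangular faces and n + 2 vertices: V = 54 + 2 = 56, E = 3·54 = 162, F = 2·54 = 108.

108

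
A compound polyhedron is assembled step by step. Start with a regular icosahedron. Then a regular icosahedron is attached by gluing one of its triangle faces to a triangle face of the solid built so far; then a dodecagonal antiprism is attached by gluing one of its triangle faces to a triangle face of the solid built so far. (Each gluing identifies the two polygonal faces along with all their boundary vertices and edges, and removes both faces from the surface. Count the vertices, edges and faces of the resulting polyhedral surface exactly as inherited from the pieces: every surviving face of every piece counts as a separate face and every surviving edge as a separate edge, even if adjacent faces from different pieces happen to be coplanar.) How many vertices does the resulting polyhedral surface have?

42

A regular icosahedron: V=12, E=30, F=20.
Attach a regular icosahedron (V=12, E=30, F=20) along a 3-gon: merge 3 vertices and 3 edges, delete both glued faces → V=21, E=57, F=38.
Attach a dodecagonal antiprism (V=24, E=48, F=26) along a 3-gon: merge 3 vertices and 3 edges, delete both glued faces → V=42, E=102, F=62.
Check: V − E + F = 42 − 102 + 62 = 2.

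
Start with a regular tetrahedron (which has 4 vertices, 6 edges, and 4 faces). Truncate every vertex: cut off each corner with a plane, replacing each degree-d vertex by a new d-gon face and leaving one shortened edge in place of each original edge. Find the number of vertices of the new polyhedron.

Truncation replaces each original edge-end by a new vertex, so V′ = 2E = 12.
Each original edge survives, and each old vertex of degree d contributes d new edges; summing degrees gives Σd = 2E, so E′ = E + 2E = 3E = 18.
Each original face survives and each original vertex becomes one new face: F′ = F + V = 8.

12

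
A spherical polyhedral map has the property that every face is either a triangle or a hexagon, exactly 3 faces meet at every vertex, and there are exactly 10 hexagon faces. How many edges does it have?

36

Let x be the number of triangles; then F = 10 + x.
Edge–face incidences: 2E = 6·10 + 3·x = 60 + 3x.
Every vertex has degree 3, so 3V = 2E.
Euler: V − E + F = 2 ⇒ (2E)/3 − E + (10 + x) = 2.
Multiply by 6: 2·(2E) − 3·(2E) + 6·(10 + x) = 12, i.e. 60 + 6x − (60 + 3x) = 12.
Collecting terms: 3x = 12, so x = 4.
Then 2E = 60 + 3·4 = 72, so E = 36, V = 2E/3 = 24, F = 10 + 4 = 14.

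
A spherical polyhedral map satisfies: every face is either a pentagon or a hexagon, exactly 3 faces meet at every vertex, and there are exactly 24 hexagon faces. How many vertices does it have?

Let x be the number of pentagons; then F = 24 + x.
Edge–face incidences: 2E = 6·24 + 5·x = 144 + 5x.
Every vertex has degree 3, so 3V = 2E.
Euler: V − E + F = 2 ⇒ (2E)/3 − E + (24 + x) = 2.
Multiply by 6: 2·(2E) − 3·(2E) + 6·(24 + x) = 12, i.e. 144 + 6x − (144 + 5x) = 12.
Collecting terms: x = 12.
Then 2E = 144 + 5·12 = 204, so E = 102, V = 2E/3 = 68, F = 24 + 12 = 36.

68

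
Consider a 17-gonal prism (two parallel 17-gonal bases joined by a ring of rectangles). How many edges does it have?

A prism on an n-gon has two n-gon bases and n rectangular sides: V = 2·17 = 34, E = 3·17 = 51, F = 17 + 2 = 19.
Check: V − E + F = 34 − 51 + 19 = 2.

51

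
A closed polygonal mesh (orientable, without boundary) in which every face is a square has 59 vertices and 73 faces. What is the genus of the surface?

8

Every face is a square, so 2E = 4·73 = 292, giving E = 146.
χ = V − E + F = 59 − 146 + 73 = -14.
For a closed orientable surface χ = 2 − 2g, so g = (2 − (-14))/2 = 8.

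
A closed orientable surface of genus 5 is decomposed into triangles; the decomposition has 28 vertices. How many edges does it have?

χ = 2 − 2·5 = -8, and every face is a triangle so 3F = 2E.
V − E + F = -8 with E = 3F/2 gives 28 − (3/2 − 1)·F = -8, so F = 72 and E = 108.

108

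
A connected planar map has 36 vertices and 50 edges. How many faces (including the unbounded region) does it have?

16

Euler's formula for a connected plane graph: V − E + F = 2, so F = 2 − 36 + 50 = 16.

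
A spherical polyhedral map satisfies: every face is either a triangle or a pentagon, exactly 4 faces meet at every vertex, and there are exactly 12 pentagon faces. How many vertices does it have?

30

Let x be the number of triangles; then F = 12 + x.
Edge–face incidences: 2E = 5·12 + 3·x = 60 + 3x.
Every vertex has degree 4, so 4V = 2E.
Euler: V − E + F = 2 ⇒ (2E)/4 − E + (12 + x) = 2.
Multiply by 8: 2·(2E) − 4·(2E) + 8·(12 + x) = 16, i.e. 96 + 8x − 2·(60 + 3x) = 16.
Collecting terms: 2x − 24 = 16, so 2x = 40, so x = 20.
Then 2E = 60 + 3·20 = 120, so E = 60, V = 2E/4 = 30, F = 12 + 20 = 32.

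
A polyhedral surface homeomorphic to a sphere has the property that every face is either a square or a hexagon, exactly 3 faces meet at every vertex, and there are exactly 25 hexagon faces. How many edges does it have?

Let x be the number of squares; then F = 25 + x.
Edge–face incidences: 2E = 6·25 + 4·x = 150 + 4x.
Every vertex has degree 3, so 3V = 2E.
Euler: V − E + F = 2 ⇒ (2E)/3 − E + (25 + x) = 2.
Multiply by 6: 2·(2E) − 3·(2E) + 6·(25 + x) = 12, i.e. 150 + 6x − (150 + 4x) = 12.
Collecting terms: 2x = 12, so x = 6.
Then 2E = 150 + 4·6 = 174, so E = 87, V = 2E/3 = 58, F = 25 + 6 = 31.

87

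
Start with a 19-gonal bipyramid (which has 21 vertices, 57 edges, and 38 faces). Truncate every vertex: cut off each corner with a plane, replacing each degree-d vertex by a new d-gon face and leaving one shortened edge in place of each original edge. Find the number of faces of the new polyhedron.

59

Truncation replaces each original edge-end by a new vertex, so V′ = 2E = 114.
Each original edge survives, and each old vertex of degree d contributes d new edges; summing degrees gives Σd = 2E, so E′ = E + 2E = 3E = 171.
Each original face survives and each original vertex becomes one new face: F′ = F + V = 59.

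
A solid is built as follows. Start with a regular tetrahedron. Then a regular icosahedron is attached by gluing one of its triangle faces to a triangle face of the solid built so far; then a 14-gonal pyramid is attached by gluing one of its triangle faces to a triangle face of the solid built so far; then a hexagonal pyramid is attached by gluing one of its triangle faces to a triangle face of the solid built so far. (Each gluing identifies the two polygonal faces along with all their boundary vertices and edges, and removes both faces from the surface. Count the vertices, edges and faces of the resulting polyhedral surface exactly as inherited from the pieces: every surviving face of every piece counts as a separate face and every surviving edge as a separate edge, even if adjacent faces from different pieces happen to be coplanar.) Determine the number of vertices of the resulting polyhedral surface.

29

A regular tetrahedron: V=4, E=6, F=4.
Attach a regular icosahedron (V=12, E=30, F=20) along a 3-gon: merge 3 vertices and 3 edges, delete both glued faces → V=13, E=33, F=22.
Attach a 14-gonal pyramid (V=15, E=28, F=15) along a 3-gon: merge 3 vertices and 3 edges, delete both glued faces → V=25, E=58, F=35.
Attach a hexagonal pyramid (V=7, E=12, F=7) along a 3-gon: merge 3 vertices and 3 edges, delete both glued faces → V=29, E=67, F=40.
Check: V − E + F = 29 − 67 + 40 = 2.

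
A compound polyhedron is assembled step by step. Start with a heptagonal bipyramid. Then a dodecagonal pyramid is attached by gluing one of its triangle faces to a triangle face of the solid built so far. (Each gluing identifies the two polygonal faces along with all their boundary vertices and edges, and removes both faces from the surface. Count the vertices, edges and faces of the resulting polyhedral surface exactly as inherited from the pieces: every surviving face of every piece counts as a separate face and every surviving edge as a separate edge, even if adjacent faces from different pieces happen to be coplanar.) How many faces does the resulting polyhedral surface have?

25

A heptagonal bipyramid: V=9, E=21, F=14.
Attach a dodecagonal pyramid (V=13, E=24, F=13) along a 3-gon: merge 3 vertices and 3 edges, delete both glued faces → V=19, E=42, F=25.
Check: V − E + F = 19 − 42 + 25 = 2.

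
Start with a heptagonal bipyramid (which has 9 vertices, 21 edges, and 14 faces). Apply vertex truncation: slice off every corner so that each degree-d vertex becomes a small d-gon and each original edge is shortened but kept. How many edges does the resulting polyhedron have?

63

Truncation replaces each original edge-end by a new vertex, so V′ = 2E = 42.
Each original edge survives, and each old vertex of degree d contributes d new edges; summing degrees gives Σd = 2E, so E′ = E + 2E = 3E = 63.
Each original face survives and each original vertex becomes one new face: F′ = F + V = 23.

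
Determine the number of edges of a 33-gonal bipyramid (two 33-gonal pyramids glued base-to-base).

99

A bipyramid over an n-gon has 2n triangular faces and n + 2 vertices: V = 33 + 2 = 35, E = 3·33 = 99, F = 2·33 = 66.
Check: V − E + F = 35 − 99 + 66 = 2.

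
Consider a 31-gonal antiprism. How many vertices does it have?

An antiprism on an n-gon has two n-gon caps and 2n triangles: V = 2·31 = 62, E = 4·31 = 124, F = 2·31 + 2 = 64.

62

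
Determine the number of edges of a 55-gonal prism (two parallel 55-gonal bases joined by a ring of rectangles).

A prism on an n-gon has two n-gon bases and n rectangular sides: V = 2·55 = 110, E = 3·55 = 165, F = 55 + 2 = 57.

165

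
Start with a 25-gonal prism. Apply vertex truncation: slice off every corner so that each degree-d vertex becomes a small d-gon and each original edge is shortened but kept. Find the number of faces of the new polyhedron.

The base solid has V = 50, E = 75, F = 27.
Truncation replaces each original edge-end by a new vertex, so V′ = 2E = 150.
Each original edge survives, and each old vertex of degree d contributes d new edges; summing degrees gives Σd = 2E, so E′ = E + 2E = 3E = 225.
Each original face survives and each original vertex becomes one new face: F′ = F + V = 77.

77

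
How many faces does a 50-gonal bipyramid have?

100

A bipyramid over an n-gon has 2n triangular faces and n + 2 vertices: V = 50 + 2 = 52, E = 3·50 = 150, F = 2·50 = 100.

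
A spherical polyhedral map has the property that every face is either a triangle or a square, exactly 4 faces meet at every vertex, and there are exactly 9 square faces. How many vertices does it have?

15

Let x be the number of triangles; then F = 9 + x.
Edge–face incidences: 2E = 4·9 + 3·x = 36 + 3x.
Every vertex has degree 4, so 4V = 2E.
Euler: V − E + F = 2 ⇒ (2E)/4 − E + (9 + x) = 2.
Multiply by 8: 2·(2E) − 4·(2E) + 8·(9 + x) = 16, i.e. 72 + 8x − 2·(36 + 3x) = 16.
Collecting terms: 2x = 16, so x = 8.
Then 2E = 36 + 3·8 = 60, so E = 30, V = 2E/4 = 15, F = 9 + 8 = 17.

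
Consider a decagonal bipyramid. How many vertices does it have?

A bipyramid over an n-gon has 2n triangular faces and n + 2 vertices: V = 10 + 2 = 12, E = 3·10 = 30, F = 2·10 = 20.
Check: V − E + F = 12 − 30 + 20 = 2.

12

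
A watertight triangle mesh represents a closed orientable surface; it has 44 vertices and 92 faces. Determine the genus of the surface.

Every face is a triangle, so 2E = 3·92 = 276, giving E = 138.
χ = V − E + F = 44 − 138 + 92 = -2.
For a closed orientable surface χ = 2 − 2g, so g = (2 − (-2))/2 = 2.

2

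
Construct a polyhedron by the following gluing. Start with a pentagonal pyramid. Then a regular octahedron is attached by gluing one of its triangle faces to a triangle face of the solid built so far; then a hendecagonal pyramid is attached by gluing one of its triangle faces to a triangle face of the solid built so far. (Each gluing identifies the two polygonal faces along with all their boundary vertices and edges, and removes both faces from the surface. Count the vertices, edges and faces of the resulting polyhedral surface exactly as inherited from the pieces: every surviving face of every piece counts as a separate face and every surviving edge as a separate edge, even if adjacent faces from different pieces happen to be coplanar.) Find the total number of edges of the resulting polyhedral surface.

A pentagonal pyramid: V=6, E=10, F=6.
Attach a regular octahedron (V=6, E=12, F=8) along a 3-gon: merge 3 vertices and 3 edges, delete both glued faces → V=9, E=19, F=12.
Attach a hendecagonal pyramid (V=12, E=22, F=12) along a 3-gon: merge 3 vertices and 3 edges, delete both glued faces → V=18, E=38, F=22.
Check: V − E + F = 18 − 38 + 22 = 2.

38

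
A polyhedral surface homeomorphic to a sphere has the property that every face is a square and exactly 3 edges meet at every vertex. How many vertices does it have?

8

Each face has 4 edges and each edge borders two faces, so 2E = 4F.
Each vertex has degree 3, so 3V = 2E and hence V = 4F/3.
Euler: V − E + F = 2 ⇒ (4F/3) − (4F/2) + F = 2.
Multiply by 6: (8 − 12 + 6)F = 12, i.e. 2F = 12.
So F = 6, E = 4·6/2 = 12, V = 4·6/3 = 8.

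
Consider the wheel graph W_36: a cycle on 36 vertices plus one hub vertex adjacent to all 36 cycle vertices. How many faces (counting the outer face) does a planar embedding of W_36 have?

W_36 has V = 36 + 1 = 37 vertices and E = 2·36 = 72 edges.
By Euler's formula F = 2 − V + E = 2 − 37 + 72 = 37.

37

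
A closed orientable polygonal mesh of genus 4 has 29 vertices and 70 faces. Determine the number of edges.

105

For a closed orientable surface of genus 4, χ = 2 − 2·4 = -6.
E = V + F − (-6) = 29 + 70 − (-6) = 105.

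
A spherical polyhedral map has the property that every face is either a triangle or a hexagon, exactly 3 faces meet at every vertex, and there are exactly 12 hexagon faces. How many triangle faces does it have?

Let x be the number of triangles; then F = 12 + x.
Edge–face incidences: 2E = 6·12 + 3·x = 72 + 3x.
Every vertex has degree 3, so 3V = 2E.
Euler: V − E + F = 2 ⇒ (2E)/3 − E + (12 + x) = 2.
Multiply by 6: 2·(2E) − 3·(2E) + 6·(12 + x) = 12, i.e. 72 + 6x − (72 + 3x) = 12.
Collecting terms: 3x = 12, so x = 4.
Then 2E = 72 + 3·4 = 84, so E = 42, V = 2E/3 = 28, F = 12 + 4 = 16.

4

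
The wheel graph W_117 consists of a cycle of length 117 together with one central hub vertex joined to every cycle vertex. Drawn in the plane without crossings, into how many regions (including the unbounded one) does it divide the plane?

W_117 has V = 117 + 1 = 118 vertices and E = 2·117 = 234 edges.
By Euler's formula F = 2 − V + E = 2 − 118 + 234 = 118.

118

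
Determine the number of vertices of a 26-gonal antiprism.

52

An antiprism on an n-gon has two n-gon caps and 2n triangles: V = 2·26 = 52, E = 4·26 = 104, F = 2·26 + 2 = 54.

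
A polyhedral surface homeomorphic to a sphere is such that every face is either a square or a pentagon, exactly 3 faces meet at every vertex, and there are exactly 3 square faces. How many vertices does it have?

Let x be the number of pentagons; then F = 3 + x.
Edge–face incidences: 2E = 4·3 + 5·x = 12 + 5x.
Every vertex has degree 3, so 3V = 2E.
Euler: V − E + F = 2 ⇒ (2E)/3 − E + (3 + x) = 2.
Multiply by 6: 2·(2E) − 3·(2E) + 6·(3 + x) = 12, i.e. 18 + 6x − (12 + 5x) = 12.
Collecting terms: x + 6 = 12, so x = 6.
Then 2E = 12 + 5·6 = 42, so E = 21, V = 2E/3 = 14, F = 3 + 6 = 9.

14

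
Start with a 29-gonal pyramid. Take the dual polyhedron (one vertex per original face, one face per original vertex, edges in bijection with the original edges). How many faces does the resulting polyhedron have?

The base solid has V = 30, E = 58, F = 30.
The dual swaps V and F and preserves E: V′ = F = 30, E′ = E = 58, F′ = V = 30.

30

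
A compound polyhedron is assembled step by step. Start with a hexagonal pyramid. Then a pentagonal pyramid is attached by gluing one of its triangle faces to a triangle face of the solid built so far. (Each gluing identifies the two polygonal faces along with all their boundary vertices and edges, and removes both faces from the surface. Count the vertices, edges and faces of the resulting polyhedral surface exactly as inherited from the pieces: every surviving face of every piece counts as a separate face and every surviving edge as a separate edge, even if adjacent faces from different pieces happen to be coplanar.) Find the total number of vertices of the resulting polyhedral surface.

A hexagonal pyramid: V=7, E=12, F=7.
Attach a pentagonal pyramid (V=6, E=10, F=6) along a 3-gon: merge 3 vertices and 3 edges, delete both glued faces → V=10, E=19, F=11.
Check: V − E + F = 10 − 19 + 11 = 2.

10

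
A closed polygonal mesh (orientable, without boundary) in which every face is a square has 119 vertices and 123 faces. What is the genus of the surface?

Every face is a square, so 2E = 4·123 = 492, giving E = 246.
χ = V − E + F = 119 − 246 + 123 = -4.
For a closed orientable surface χ = 2 − 2g, so g = (2 − (-4))/2 = 3.

3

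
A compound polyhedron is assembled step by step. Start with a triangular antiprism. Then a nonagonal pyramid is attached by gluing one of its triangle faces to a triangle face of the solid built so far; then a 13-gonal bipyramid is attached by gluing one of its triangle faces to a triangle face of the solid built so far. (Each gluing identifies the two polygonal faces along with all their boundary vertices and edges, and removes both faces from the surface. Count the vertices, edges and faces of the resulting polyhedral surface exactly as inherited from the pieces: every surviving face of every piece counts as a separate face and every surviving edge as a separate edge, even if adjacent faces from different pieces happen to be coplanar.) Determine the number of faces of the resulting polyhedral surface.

40

A triangular antiprism: V=6, E=12, F=8.
Attach a nonagonal pyramid (V=10, E=18, F=10) along a 3-gon: merge 3 vertices and 3 edges, delete both glued faces → V=13, E=27, F=16.
Attach a 13-gonal bipyramid (V=15, E=39, F=26) along a 3-gon: merge 3 vertices and 3 edges, delete both glued faces → V=25, E=63, F=40.
Check: V − E + F = 25 − 63 + 40 = 2.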